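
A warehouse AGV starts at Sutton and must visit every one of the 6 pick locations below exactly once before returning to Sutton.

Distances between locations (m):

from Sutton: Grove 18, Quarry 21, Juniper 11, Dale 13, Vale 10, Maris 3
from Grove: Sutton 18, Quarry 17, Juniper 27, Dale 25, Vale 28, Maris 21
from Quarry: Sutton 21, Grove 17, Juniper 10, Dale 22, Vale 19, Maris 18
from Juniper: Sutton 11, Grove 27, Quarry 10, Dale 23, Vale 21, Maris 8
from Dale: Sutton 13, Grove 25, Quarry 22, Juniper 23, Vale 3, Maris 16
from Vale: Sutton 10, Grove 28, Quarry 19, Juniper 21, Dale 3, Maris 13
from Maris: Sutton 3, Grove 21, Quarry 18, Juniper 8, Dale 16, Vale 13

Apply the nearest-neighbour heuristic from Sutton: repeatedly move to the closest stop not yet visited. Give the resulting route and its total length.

76 m along Sutton → Maris → Juniper → Quarry → Grove → Dale → Vale → Sutton.

From Sutton: distances to unvisited — Maris=3, Vale=10, Juniper=11, Dale=13, Grove=18, Quarry=21. Nearest is Maris (3).
From Maris: distances to unvisited — Juniper=8, Vale=13, Dale=16, Quarry=18, Grove=21. Nearest is Juniper (8).
From Juniper: distances to unvisited — Quarry=10, Vale=21, Dale=23, Grove=27. Nearest is Quarry (10).
From Quarry: distances to unvisited — Grove=17, Vale=19, Dale=22. Nearest is Grove (17).
From Grove: distances to unvisited — Dale=25, Vale=28. Nearest is Dale (25).
From Dale: distances to unvisited — Vale=3. Nearest is Vale (3).
Return Vale→Sutton: 10.
Total = 3 + 8 + 10 + 17 + 25 + 3 + 10 = 76.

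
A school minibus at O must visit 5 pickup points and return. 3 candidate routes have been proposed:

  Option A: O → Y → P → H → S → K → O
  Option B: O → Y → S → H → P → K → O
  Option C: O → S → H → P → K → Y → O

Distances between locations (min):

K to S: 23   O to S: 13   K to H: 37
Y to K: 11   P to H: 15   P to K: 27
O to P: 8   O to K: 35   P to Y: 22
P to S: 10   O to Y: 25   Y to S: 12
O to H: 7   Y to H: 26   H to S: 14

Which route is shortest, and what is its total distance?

Option A: 25 + 22 + 15 + 14 + 23 + 35 = 134
Option B: 25 + 12 + 14 + 15 + 27 + 35 = 128
Option C: 13 + 14 + 15 + 27 + 11 + 25 = 105

105 min — Option C is the shortest.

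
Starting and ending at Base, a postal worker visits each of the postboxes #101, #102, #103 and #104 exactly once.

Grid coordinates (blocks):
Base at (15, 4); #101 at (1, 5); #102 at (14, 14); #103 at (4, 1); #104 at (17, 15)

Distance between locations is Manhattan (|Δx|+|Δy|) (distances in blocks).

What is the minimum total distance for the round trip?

Minimum total distance: 60 blocks.

There are 12 distinct closed tours to check (reversals are equivalent).
Base→#101→#102→#103→#104→Base: 15+22+23+27+13 = 100
Base→#101→#102→#104→#103→Base: 15+22+4+27+14 = 82
Base→#101→#103→#102→#104→Base: 15+7+23+4+13 = 62
Base→#101→#103→#104→#102→Base: 15+7+27+4+11 = 64
Base→#101→#104→#102→#103→Base: 15+26+4+23+14 = 82
Base→#101→#104→#103→#102→Base: 15+26+27+23+11 = 102
Base→#102→#101→#103→#104→Base: 11+22+7+27+13 = 80
Base→#102→#101→#104→#103→Base: 11+22+26+27+14 = 100
Base→#102→#103→#101→#104→Base: 11+23+7+26+13 = 80
Base→#102→#104→#101→#103→Base: 11+4+26+7+14 = 62
Base→#103→#101→#102→#104→Base: 14+7+22+4+13 = 60
Base→#103→#102→#101→#104→Base: 14+23+22+26+13 = 98
The minimum is 60.
One optimal route: Base → #103 → #101 → #102 → #104 → Base (or its reverse).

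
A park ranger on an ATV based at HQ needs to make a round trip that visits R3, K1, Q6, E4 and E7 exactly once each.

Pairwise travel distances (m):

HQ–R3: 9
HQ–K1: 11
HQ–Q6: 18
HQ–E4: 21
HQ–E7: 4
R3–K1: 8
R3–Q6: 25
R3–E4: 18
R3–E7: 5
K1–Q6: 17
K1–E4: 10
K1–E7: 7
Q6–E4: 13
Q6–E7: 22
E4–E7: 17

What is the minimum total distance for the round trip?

HQ→R3→K1→Q6→E4→E7→HQ: 9+8+17+13+17+4 = 68
HQ→R3→K1→Q6→E7→E4→HQ: 9+8+17+22+17+21 = 94
HQ→R3→K1→E4→Q6→E7→HQ: 9+8+10+13+22+4 = 66
HQ→R3→K1→E4→E7→Q6→HQ: 9+8+10+17+22+18 = 84
HQ→R3→K1→E7→Q6→E4→HQ: 9+8+7+22+13+21 = 80
HQ→R3→K1→E7→E4→Q6→HQ: 9+8+7+17+13+18 = 72
HQ→R3→Q6→K1→E4→E7→HQ: 9+25+17+10+17+4 = 82
HQ→R3→Q6→K1→E7→E4→HQ: 9+25+17+7+17+21 = 96
HQ→R3→Q6→E4→K1→E7→HQ: 9+25+13+10+7+4 = 68
HQ→R3→Q6→E4→E7→K1→HQ: 9+25+13+17+7+11 = 82
HQ→R3→Q6→E7→K1→E4→HQ: 9+25+22+7+10+21 = 94
HQ→R3→Q6→E7→E4→K1→HQ: 9+25+22+17+10+11 = 94
HQ→R3→E4→K1→Q6→E7→HQ: 9+18+10+17+22+4 = 80
HQ→R3→E4→K1→E7→Q6→HQ: 9+18+10+7+22+18 = 84
… (46 more)
HQ→Q6→E4→K1→R3→E7→HQ: 18+13+10+8+5+4 = 58  ← best
The minimum is 58.
One optimal route: HQ → Q6 → E4 → K1 → R3 → E7 → HQ (or its reverse).

58 m — the shortest possible round trip.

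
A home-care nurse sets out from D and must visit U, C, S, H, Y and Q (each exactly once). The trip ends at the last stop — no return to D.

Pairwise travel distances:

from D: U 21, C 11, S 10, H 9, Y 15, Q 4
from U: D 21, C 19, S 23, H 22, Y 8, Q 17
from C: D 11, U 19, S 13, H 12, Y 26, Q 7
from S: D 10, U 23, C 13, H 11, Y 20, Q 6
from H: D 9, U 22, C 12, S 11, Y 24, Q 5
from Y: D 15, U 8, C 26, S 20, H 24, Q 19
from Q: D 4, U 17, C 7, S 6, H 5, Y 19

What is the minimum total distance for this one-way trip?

There are 6! = 720 possible orderings.
D → U → C → S → H → Y → Q: 21+19+13+11+24+19 = 107
D → U → C → S → H → Q → Y: 21+19+13+11+5+19 = 88
D → U → C → S → Y → H → Q: 21+19+13+20+24+5 = 102
D → U → C → S → Y → Q → H: 21+19+13+20+19+5 = 97
D → U → C → S → Q → H → Y: 21+19+13+6+5+24 = 88
D → U → C → S → Q → Y → H: 21+19+13+6+19+24 = 102
D → U → C → H → S → Y → Q: 21+19+12+11+20+19 = 102
D → U → C → H → S → Q → Y: 21+19+12+11+6+19 = 88
… (712 more)
D → S → H → Q → C → U → Y: 10+11+5+7+19+8 = 60  ← best
The minimum is 60.
One shortest path: D → S → H → Q → C → U → Y.

60 — the minimum one-way total.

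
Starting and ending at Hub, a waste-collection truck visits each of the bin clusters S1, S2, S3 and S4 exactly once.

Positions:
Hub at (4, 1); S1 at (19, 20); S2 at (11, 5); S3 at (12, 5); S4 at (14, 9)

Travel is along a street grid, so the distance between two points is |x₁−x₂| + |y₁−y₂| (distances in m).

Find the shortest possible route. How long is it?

Minimum total distance: 68 m.

There are 12 distinct closed tours to check (reversals are equivalent).
Hub-S1-S2-S3-S4-Hub: 34+23+1+6+18 = 82
Hub-S1-S2-S4-S3-Hub: 34+23+7+6+12 = 82
Hub-S1-S3-S2-S4-Hub: 34+22+1+7+18 = 82
Hub-S1-S3-S4-S2-Hub: 34+22+6+7+11 = 80
Hub-S1-S4-S2-S3-Hub: 34+16+7+1+12 = 70
Hub-S1-S4-S3-S2-Hub: 34+16+6+1+11 = 68
Hub-S2-S1-S3-S4-Hub: 11+23+22+6+18 = 80
Hub-S2-S1-S4-S3-Hub: 11+23+16+6+12 = 68
Hub-S2-S3-S1-S4-Hub: 11+1+22+16+18 = 68
Hub-S2-S4-S1-S3-Hub: 11+7+16+22+12 = 68
Hub-S3-S1-S2-S4-Hub: 12+22+23+7+18 = 82
Hub-S3-S2-S1-S4-Hub: 12+1+23+16+18 = 70
The minimum is 68.
One optimal route: Hub → S1 → S4 → S3 → S2 → Hub (or its reverse).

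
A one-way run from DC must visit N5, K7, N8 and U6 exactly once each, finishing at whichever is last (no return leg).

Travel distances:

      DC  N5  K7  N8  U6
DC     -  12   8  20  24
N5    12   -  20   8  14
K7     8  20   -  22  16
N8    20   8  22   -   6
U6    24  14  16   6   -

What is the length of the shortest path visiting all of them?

There are 4! = 24 possible orderings.
DC → N5 → K7 → N8 → U6: 12+20+22+6 = 60
DC → N5 → K7 → U6 → N8: 12+20+16+6 = 54
DC → N5 → N8 → K7 → U6: 12+8+22+16 = 58
DC → N5 → N8 → U6 → K7: 12+8+6+16 = 42
DC → N5 → U6 → K7 → N8: 12+14+16+22 = 64
DC → N5 → U6 → N8 → K7: 12+14+6+22 = 54
DC → K7 → N5 → N8 → U6: 8+20+8+6 = 42
DC → K7 → N5 → U6 → N8: 8+20+14+6 = 48
DC → K7 → N8 → N5 → U6: 8+22+8+14 = 52
DC → K7 → N8 → U6 → N5: 8+22+6+14 = 50
DC → K7 → U6 → N5 → N8: 8+16+14+8 = 46
DC → K7 → U6 → N8 → N5: 8+16+6+8 = 38
DC → N8 → N5 → K7 → U6: 20+8+20+16 = 64
DC → N8 → N5 → U6 → K7: 20+8+14+16 = 58
… (10 more)
The minimum is 38.
One shortest path: DC → K7 → U6 → N8 → N5.

38 — the minimum one-way total.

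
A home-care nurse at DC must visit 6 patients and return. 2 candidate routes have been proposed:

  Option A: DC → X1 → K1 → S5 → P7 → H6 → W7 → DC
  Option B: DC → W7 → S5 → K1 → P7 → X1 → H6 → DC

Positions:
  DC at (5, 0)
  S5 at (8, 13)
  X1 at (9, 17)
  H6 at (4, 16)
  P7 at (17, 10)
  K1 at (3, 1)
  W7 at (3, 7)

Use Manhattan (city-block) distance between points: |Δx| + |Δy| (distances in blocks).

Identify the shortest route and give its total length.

98 blocks — Option B is the shortest.

Option A: 21 + 22 + 17 + 12 + 19 + 10 + 9 = 110
Option B: 9 + 11 + 17 + 23 + 15 + 6 + 17 = 98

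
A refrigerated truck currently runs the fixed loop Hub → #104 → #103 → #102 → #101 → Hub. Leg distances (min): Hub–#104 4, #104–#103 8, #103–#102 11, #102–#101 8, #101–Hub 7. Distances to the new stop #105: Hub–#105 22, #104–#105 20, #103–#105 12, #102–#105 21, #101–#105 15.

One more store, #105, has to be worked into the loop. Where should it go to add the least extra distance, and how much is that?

Minimum extra distance: 22 min, inserting #105 between #103 and #102.

Insertion cost between consecutive stops i–j is d(i,#105) + d(#105,j) − d(i,j):
  between Hub and #104: 22 + 20 − 4 = 38
  between #104 and #103: 20 + 12 − 8 = 24
  between #103 and #102: 12 + 21 − 11 = 22
  between #102 and #101: 21 + 15 − 8 = 28
  between #101 and Hub: 15 + 22 − 7 = 30
Cheapest insertion is between #103 and #102, adding 22.
New total = 38 + 22 = 60.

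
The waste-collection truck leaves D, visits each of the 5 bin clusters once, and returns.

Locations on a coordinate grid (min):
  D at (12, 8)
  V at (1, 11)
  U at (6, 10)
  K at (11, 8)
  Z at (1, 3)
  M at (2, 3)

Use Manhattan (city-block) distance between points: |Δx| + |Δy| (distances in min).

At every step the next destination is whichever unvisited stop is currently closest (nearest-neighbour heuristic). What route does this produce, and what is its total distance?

Total distance 38 min via the nearest-neighbour route D → K → U → V → Z → M → D.

From D: distances to unvisited — K=1, U=8, V=14, M=15, Z=16. Nearest is K (1).
From K: distances to unvisited — U=7, V=13, M=14, Z=15. Nearest is U (7).
From U: distances to unvisited — V=6, M=11, Z=12. Nearest is V (6).
From V: distances to unvisited — Z=8, M=9. Nearest is Z (8).
From Z: distances to unvisited — M=1. Nearest is M (1).
Return M→D: 15.
Total = 1 + 7 + 6 + 8 + 1 + 15 = 38.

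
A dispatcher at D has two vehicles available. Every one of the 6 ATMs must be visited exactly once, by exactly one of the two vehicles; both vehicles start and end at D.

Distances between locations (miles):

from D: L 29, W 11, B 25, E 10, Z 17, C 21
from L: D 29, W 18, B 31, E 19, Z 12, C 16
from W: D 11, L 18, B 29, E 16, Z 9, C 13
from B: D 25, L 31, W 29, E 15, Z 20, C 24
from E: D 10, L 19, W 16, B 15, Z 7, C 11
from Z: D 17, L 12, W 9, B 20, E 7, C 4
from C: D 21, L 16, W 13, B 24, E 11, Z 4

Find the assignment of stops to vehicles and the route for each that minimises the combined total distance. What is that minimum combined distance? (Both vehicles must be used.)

Minimum combined distance: 114 miles.

Check every non-empty split of the stops between the two vehicles; for each half take its own optimal tour:
  {L} + {W, B, E, Z, C}: 58 + 73 = 131
  {W} + {L, B, E, Z, C}: 22 + 93 = 115
  {L, W} + {B, E, Z, C}: 58 + 70 = 128
  {B} + {L, W, E, Z, C}: 50 + 66 = 116
  {L, B} + {W, E, Z, C}: 85 + 45 = 130
  {W, B} + {L, E, Z, C}: 65 + 66 = 131
  … (31 splits in total)
  {E} + {L, W, B, Z, C}: 20 + 94 = 114  ← best
Best: vehicle 1 D → E → D = 20; vehicle 2 D → W → L → Z → C → B → D = 94; combined 114.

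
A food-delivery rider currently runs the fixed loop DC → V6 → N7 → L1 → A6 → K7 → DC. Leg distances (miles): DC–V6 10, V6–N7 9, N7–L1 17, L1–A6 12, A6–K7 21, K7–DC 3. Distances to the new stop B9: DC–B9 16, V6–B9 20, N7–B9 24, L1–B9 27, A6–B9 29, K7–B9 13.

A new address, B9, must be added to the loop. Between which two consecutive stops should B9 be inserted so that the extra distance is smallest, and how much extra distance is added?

Insertion cost between consecutive stops i–j is d(i,B9) + d(B9,j) − d(i,j):
  between DC and V6: 16 + 20 − 10 = 26
  between V6 and N7: 20 + 24 − 9 = 35
  between N7 and L1: 24 + 27 − 17 = 34
  between L1 and A6: 27 + 29 − 12 = 44
  between A6 and K7: 29 + 13 − 21 = 21
  between K7 and DC: 13 + 16 − 3 = 26
Cheapest insertion is between A6 and K7, adding 21.
New total = 72 + 21 = 93.

Adding 21 miles by placing B9 on the A6–K7 leg.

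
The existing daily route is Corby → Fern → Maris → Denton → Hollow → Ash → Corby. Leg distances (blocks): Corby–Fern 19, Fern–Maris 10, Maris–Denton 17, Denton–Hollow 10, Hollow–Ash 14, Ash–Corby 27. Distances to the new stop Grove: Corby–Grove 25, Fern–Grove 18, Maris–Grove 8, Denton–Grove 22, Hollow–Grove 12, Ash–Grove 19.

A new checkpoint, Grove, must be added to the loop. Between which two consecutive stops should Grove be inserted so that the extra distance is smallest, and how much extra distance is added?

Insertion cost between consecutive stops i–j is d(i,Grove) + d(Grove,j) − d(i,j):
  between Corby and Fern: 25 + 18 − 19 = 24
  between Fern and Maris: 18 + 8 − 10 = 16
  between Maris and Denton: 8 + 22 − 17 = 13
  between Denton and Hollow: 22 + 12 − 10 = 24
  between Hollow and Ash: 12 + 19 − 14 = 17
  between Ash and Corby: 19 + 25 − 27 = 17
Cheapest insertion is between Maris and Denton, adding 13.
New total = 97 + 13 = 110.

+13 blocks — insert Grove between Maris and Denton.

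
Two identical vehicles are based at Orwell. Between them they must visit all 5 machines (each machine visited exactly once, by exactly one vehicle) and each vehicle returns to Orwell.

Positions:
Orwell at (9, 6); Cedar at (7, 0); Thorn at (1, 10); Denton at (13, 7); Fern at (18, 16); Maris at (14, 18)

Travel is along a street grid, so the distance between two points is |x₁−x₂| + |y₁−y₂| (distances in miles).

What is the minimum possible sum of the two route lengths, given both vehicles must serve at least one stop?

There are 2^4 − 1 = 15 ways to divide the 5 stops into two non-empty groups. For each, the best each vehicle can do is its own shortest tour through its group:
  {Cedar} + {Thorn, Denton, Fern, Maris}: 16 + 58 = 74
  {Thorn} + {Cedar, Denton, Fern, Maris}: 24 + 58 = 82
  {Cedar, Thorn} + {Denton, Fern, Maris}: 36 + 42 = 78
  {Denton} + {Cedar, Thorn, Fern, Maris}: 10 + 70 = 80
  {Cedar, Denton} + {Thorn, Fern, Maris}: 26 + 58 = 84
  {Thorn, Denton} + {Cedar, Fern, Maris}: 32 + 58 = 90
  … (15 splits in total)
Best: vehicle 1 Orwell → Cedar → Orwell = 16; vehicle 2 Orwell → Thorn → Fern → Maris → Denton → Orwell = 58; combined 74.

Minimum combined distance: 74 miles.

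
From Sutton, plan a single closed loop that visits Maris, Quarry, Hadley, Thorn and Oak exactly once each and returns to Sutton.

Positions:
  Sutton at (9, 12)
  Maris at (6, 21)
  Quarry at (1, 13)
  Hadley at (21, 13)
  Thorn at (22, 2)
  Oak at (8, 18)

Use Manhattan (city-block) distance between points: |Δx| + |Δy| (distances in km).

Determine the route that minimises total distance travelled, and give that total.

Sutton→Maris→Quarry→Hadley→Thorn→Oak→Sutton: 12+13+20+12+30+7 = 94
Sutton→Maris→Quarry→Hadley→Oak→Thorn→Sutton: 12+13+20+18+30+23 = 116
Sutton→Maris→Quarry→Thorn→Hadley→Oak→Sutton: 12+13+32+12+18+7 = 94
Sutton→Maris→Quarry→Thorn→Oak→Hadley→Sutton: 12+13+32+30+18+13 = 118
Sutton→Maris→Quarry→Oak→Hadley→Thorn→Sutton: 12+13+12+18+12+23 = 90
Sutton→Maris→Quarry→Oak→Thorn→Hadley→Sutton: 12+13+12+30+12+13 = 92
Sutton→Maris→Hadley→Quarry→Thorn→Oak→Sutton: 12+23+20+32+30+7 = 124
Sutton→Maris→Hadley→Quarry→Oak→Thorn→Sutton: 12+23+20+12+30+23 = 120
Sutton→Maris→Hadley→Thorn→Quarry→Oak→Sutton: 12+23+12+32+12+7 = 98
Sutton→Maris→Hadley→Thorn→Oak→Quarry→Sutton: 12+23+12+30+12+9 = 98
Sutton→Maris→Hadley→Oak→Quarry→Thorn→Sutton: 12+23+18+12+32+23 = 120
Sutton→Maris→Hadley→Oak→Thorn→Quarry→Sutton: 12+23+18+30+32+9 = 124
Sutton→Maris→Thorn→Quarry→Hadley→Oak→Sutton: 12+35+32+20+18+7 = 124
Sutton→Maris→Thorn→Quarry→Oak→Hadley→Sutton: 12+35+32+12+18+13 = 122
… (46 more)
Sutton→Quarry→Maris→Oak→Hadley→Thorn→Sutton: 9+13+5+18+12+23 = 80  ← best
The minimum is 80.
One optimal route: Sutton → Quarry → Maris → Oak → Hadley → Thorn → Sutton (or its reverse).

80 km — the shortest possible round trip.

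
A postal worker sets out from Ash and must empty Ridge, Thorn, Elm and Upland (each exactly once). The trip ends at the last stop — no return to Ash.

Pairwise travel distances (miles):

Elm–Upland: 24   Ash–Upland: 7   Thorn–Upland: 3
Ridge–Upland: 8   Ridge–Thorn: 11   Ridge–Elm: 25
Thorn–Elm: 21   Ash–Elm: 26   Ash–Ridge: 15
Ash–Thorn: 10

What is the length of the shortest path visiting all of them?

Shortest open route: 46 miles.

There are 4! = 24 possible orderings.
Ash - Ridge - Thorn - Elm - Upland: 15+11+21+24 = 71
Ash - Ridge - Thorn - Upland - Elm: 15+11+3+24 = 53
Ash - Ridge - Elm - Thorn - Upland: 15+25+21+3 = 64
Ash - Ridge - Elm - Upland - Thorn: 15+25+24+3 = 67
Ash - Ridge - Upland - Thorn - Elm: 15+8+3+21 = 47
Ash - Ridge - Upland - Elm - Thorn: 15+8+24+21 = 68
Ash - Thorn - Ridge - Elm - Upland: 10+11+25+24 = 70
Ash - Thorn - Ridge - Upland - Elm: 10+11+8+24 = 53
Ash - Thorn - Elm - Ridge - Upland: 10+21+25+8 = 64
Ash - Thorn - Elm - Upland - Ridge: 10+21+24+8 = 63
Ash - Thorn - Upland - Ridge - Elm: 10+3+8+25 = 46
Ash - Thorn - Upland - Elm - Ridge: 10+3+24+25 = 62
Ash - Elm - Ridge - Thorn - Upland: 26+25+11+3 = 65
Ash - Elm - Ridge - Upland - Thorn: 26+25+8+3 = 62
… (10 more)
The minimum is 46.
One shortest path: Ash → Thorn → Upland → Ridge → Elm.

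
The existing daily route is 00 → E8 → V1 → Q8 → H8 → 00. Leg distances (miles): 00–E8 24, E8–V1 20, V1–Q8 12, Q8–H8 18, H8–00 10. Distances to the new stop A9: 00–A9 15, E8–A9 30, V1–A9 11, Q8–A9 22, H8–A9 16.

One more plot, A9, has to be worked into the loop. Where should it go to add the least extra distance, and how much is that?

Adding 20 miles by placing A9 on the Q8–H8 leg.

Insertion cost between consecutive stops i–j is d(i,A9) + d(A9,j) − d(i,j):
  between 00 and E8: 15 + 30 − 24 = 21
  between E8 and V1: 30 + 11 − 20 = 21
  between V1 and Q8: 11 + 22 − 12 = 21
  between Q8 and H8: 22 + 16 − 18 = 20
  between H8 and 00: 16 + 15 − 10 = 21
Cheapest insertion is between Q8 and H8, adding 20.
New total = 84 + 20 = 104.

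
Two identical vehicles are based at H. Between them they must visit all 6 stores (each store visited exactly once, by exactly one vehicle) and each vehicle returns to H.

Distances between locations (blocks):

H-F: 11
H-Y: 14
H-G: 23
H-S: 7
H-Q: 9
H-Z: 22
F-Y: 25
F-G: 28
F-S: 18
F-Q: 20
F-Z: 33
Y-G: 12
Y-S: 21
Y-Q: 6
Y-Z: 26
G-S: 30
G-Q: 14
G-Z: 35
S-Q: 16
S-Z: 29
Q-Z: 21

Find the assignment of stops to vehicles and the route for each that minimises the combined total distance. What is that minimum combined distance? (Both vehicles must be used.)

Check every non-empty split of the stops between the two vehicles; for each half take its own optimal tour:
  {F} + {Y, G, S, Q, Z}: 22 + 97 = 119
  {Y} + {F, G, S, Q, Z}: 28 + 110 = 138
  {F, Y} + {G, S, Q, Z}: 50 + 94 = 144
  {G} + {F, Y, S, Q, Z}: 46 + 99 = 145
  {F, G} + {Y, S, Q, Z}: 62 + 77 = 139
  {Y, G} + {F, S, Q, Z}: 49 + 88 = 137
  … (31 splits in total)
  {S} + {F, Y, G, Q, Z}: 14 + 100 = 114  ← best
Best: vehicle 1 H → S → H = 14; vehicle 2 H → F → G → Y → Q → Z → H = 100; combined 114.

114 blocks — the smallest possible combined total.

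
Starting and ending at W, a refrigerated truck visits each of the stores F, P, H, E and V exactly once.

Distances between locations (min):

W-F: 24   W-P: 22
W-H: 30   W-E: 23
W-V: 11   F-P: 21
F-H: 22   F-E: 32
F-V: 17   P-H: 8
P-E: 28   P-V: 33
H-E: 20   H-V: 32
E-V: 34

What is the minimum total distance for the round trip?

100 min — the shortest possible round trip.

With 5 stops there are 5!/2 = 60 distinct round trips (a route and its reverse cost the same).
W→F→P→H→E→V→W: 24+21+8+20+34+11 = 118
W→F→P→H→V→E→W: 24+21+8+32+34+23 = 142
W→F→P→E→H→V→W: 24+21+28+20+32+11 = 136
W→F→P→E→V→H→W: 24+21+28+34+32+30 = 169
W→F→P→V→H→E→W: 24+21+33+32+20+23 = 153
W→F→P→V→E→H→W: 24+21+33+34+20+30 = 162
W→F→H→P→E→V→W: 24+22+8+28+34+11 = 127
W→F→H→P→V→E→W: 24+22+8+33+34+23 = 144
W→F→H→E→P→V→W: 24+22+20+28+33+11 = 138
W→F→H→E→V→P→W: 24+22+20+34+33+22 = 155
W→F→H→V→P→E→W: 24+22+32+33+28+23 = 162
W→F→H→V→E→P→W: 24+22+32+34+28+22 = 162
W→F→E→P→H→V→W: 24+32+28+8+32+11 = 135
W→F→E→P→V→H→W: 24+32+28+33+32+30 = 179
… (46 more)
W→E→H→P→F→V→W: 23+20+8+21+17+11 = 100  ← best
The minimum is 100.
One optimal route: W → E → H → P → F → V → W (or its reverse).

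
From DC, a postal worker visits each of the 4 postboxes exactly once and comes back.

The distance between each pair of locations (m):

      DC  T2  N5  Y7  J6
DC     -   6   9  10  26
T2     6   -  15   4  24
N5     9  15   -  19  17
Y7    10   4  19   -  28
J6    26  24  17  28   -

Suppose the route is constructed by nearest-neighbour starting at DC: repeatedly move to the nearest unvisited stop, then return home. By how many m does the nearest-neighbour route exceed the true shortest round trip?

DC: T2=6, N5=9, Y7=10, J6=26 ⇒ T2
T2: Y7=4, N5=15, J6=24 ⇒ Y7
Y7: N5=19, J6=28 ⇒ N5
N5: J6=17 ⇒ J6
NN route DC → T2 → Y7 → N5 → J6 → DC costs 72.
Optimal: DC → T2 → Y7 → J6 → N5 → DC costs 64 (by enumerating all 12 distinct tours).
Excess = 72 − 64 = 8.

The nearest-neighbour route is 8 m longer than optimal.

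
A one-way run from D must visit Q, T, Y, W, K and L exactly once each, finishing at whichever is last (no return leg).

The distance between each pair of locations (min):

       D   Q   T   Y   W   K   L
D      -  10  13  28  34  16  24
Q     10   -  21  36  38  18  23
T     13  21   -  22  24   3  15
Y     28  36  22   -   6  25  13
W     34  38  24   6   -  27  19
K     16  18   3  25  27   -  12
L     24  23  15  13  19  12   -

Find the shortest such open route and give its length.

Shortest open route: 65 min.

There are 6! = 720 possible orderings.
D→Q→T→Y→W→K→L: 10+21+22+6+27+12 = 98
D→Q→T→Y→W→L→K: 10+21+22+6+19+12 = 90
D→Q→T→Y→K→W→L: 10+21+22+25+27+19 = 124
D→Q→T→Y→K→L→W: 10+21+22+25+12+19 = 109
D→Q→T→Y→L→W→K: 10+21+22+13+19+27 = 112
D→Q→T→Y→L→K→W: 10+21+22+13+12+27 = 105
D→Q→T→W→Y→K→L: 10+21+24+6+25+12 = 98
D→Q→T→W→Y→L→K: 10+21+24+6+13+12 = 86
… (712 more)
D→Q→T→K→L→Y→W: 10+21+3+12+13+6 = 65  ← best
The minimum is 65.
One shortest path: D → Q → T → K → L → Y → W.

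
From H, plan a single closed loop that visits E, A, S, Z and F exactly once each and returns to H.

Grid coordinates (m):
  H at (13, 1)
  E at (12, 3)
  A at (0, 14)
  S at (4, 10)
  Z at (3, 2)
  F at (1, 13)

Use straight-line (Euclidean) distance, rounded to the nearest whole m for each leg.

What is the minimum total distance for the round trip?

40 m — the shortest possible round trip.

There are 60 distinct closed tours to check (reversals are equivalent).
H-E-A-S-Z-F-H: 2+16+6+8+11+17 = 60
H-E-A-S-F-Z-H: 2+16+6+4+11+10 = 49
H-E-A-Z-S-F-H: 2+16+12+8+4+17 = 59
H-E-A-Z-F-S-H: 2+16+12+11+4+13 = 58
H-E-A-F-S-Z-H: 2+16+1+4+8+10 = 41
H-E-A-F-Z-S-H: 2+16+1+11+8+13 = 51
H-E-S-A-Z-F-H: 2+11+6+12+11+17 = 59
H-E-S-A-F-Z-H: 2+11+6+1+11+10 = 41
H-E-S-Z-A-F-H: 2+11+8+12+1+17 = 51
H-E-S-Z-F-A-H: 2+11+8+11+1+18 = 51
H-E-S-F-A-Z-H: 2+11+4+1+12+10 = 40
H-E-S-F-Z-A-H: 2+11+4+11+12+18 = 58
H-E-Z-A-S-F-H: 2+9+12+6+4+17 = 50
H-E-Z-A-F-S-H: 2+9+12+1+4+13 = 41
… (46 more)
The minimum is 40.
One optimal route: H → E → S → F → A → Z → H (or its reverse).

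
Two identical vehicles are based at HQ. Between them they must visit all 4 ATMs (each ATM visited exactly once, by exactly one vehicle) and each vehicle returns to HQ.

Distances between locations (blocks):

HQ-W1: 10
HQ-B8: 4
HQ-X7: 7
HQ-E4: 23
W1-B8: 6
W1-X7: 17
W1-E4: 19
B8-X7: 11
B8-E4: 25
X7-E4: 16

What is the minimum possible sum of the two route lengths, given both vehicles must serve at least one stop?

Try each way of splitting the stops between the two vehicles (each non-empty) and, for each split, find the best tour for each vehicle:
  {W1} + {B8, X7, E4}: 20 + 52 = 72
  {B8} + {W1, X7, E4}: 8 + 52 = 60
  {W1, B8} + {X7, E4}: 20 + 46 = 66
  {X7} + {W1, B8, E4}: 14 + 52 = 66
  {W1, X7} + {B8, E4}: 34 + 52 = 86
  {B8, X7} + {W1, E4}: 22 + 52 = 74
  … (7 splits in total)
Best: vehicle 1 HQ → B8 → HQ = 8; vehicle 2 HQ → W1 → E4 → X7 → HQ = 52; combined 60.

Minimum combined distance: 60 blocks.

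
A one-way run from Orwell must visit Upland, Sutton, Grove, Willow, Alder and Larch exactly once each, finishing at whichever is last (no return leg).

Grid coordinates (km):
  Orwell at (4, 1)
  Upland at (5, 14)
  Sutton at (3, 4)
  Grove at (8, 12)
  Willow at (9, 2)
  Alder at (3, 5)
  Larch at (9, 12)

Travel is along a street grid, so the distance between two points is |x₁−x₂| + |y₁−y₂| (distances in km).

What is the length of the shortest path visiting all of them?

30 km — the minimum one-way total.

There are 6! = 720 possible orderings.
Orwell - Upland - Sutton - Grove - Willow - Alder - Larch: 14+12+13+11+9+13 = 72
Orwell - Upland - Sutton - Grove - Willow - Larch - Alder: 14+12+13+11+10+13 = 73
Orwell - Upland - Sutton - Grove - Alder - Willow - Larch: 14+12+13+12+9+10 = 70
Orwell - Upland - Sutton - Grove - Alder - Larch - Willow: 14+12+13+12+13+10 = 74
Orwell - Upland - Sutton - Grove - Larch - Willow - Alder: 14+12+13+1+10+9 = 59
Orwell - Upland - Sutton - Grove - Larch - Alder - Willow: 14+12+13+1+13+9 = 62
Orwell - Upland - Sutton - Willow - Grove - Alder - Larch: 14+12+8+11+12+13 = 70
Orwell - Upland - Sutton - Willow - Grove - Larch - Alder: 14+12+8+11+1+13 = 59
… (712 more)
Orwell - Sutton - Alder - Willow - Larch - Grove - Upland: 4+1+9+10+1+5 = 30  ← best
The minimum is 30.
One shortest path: Orwell → Sutton → Alder → Willow → Larch → Grove → Upland.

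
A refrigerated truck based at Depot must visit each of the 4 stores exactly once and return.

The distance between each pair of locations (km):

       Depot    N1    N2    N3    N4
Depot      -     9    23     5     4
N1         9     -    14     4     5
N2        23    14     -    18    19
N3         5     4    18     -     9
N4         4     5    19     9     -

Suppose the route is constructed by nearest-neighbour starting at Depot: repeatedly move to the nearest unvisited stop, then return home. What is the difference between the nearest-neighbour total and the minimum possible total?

The nearest-neighbour route is 8 km longer than optimal.

From Depot: N4=4, N3=5, N1=9, N2=23 → choose N4 (4).
From N4: N1=5, N3=9, N2=19 → choose N1 (5).
From N1: N3=4, N2=14 → choose N3 (4).
From N3: N2=18 → choose N2 (18).
NN route Depot → N4 → N1 → N3 → N2 → Depot costs 54.
Optimal: Depot → N3 → N1 → N2 → N4 → Depot costs 46 (by enumerating all 12 distinct tours).
Excess = 54 − 46 = 8.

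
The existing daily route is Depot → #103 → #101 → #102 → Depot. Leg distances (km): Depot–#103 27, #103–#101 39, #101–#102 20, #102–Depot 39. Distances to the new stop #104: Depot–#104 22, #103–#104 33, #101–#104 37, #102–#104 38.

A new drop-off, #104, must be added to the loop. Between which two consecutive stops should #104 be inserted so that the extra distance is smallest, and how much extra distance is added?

Insertion cost between consecutive stops i–j is d(i,#104) + d(#104,j) − d(i,j):
  between Depot and #103: 22 + 33 − 27 = 28
  between #103 and #101: 33 + 37 − 39 = 31
  between #101 and #102: 37 + 38 − 20 = 55
  between #102 and Depot: 38 + 22 − 39 = 21
Cheapest insertion is between #102 and Depot, adding 21.
New total = 125 + 21 = 146.

+21 km — insert #104 between #102 and Depot.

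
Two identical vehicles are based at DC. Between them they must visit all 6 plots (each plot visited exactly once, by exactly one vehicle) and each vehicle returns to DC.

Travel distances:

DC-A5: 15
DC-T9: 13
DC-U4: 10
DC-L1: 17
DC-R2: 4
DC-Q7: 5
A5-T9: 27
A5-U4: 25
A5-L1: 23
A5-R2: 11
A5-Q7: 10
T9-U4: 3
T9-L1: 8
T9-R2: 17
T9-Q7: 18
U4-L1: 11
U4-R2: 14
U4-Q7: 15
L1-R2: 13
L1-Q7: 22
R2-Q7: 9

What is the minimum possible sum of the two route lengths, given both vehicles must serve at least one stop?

Check every non-empty split of the stops between the two vehicles; for each half take its own optimal tour:
  {A5} + {T9, U4, L1, R2, Q7}: 30 + 48 = 78
  {T9} + {A5, U4, L1, R2, Q7}: 26 + 60 = 86
  {A5, T9} + {U4, L1, R2, Q7}: 55 + 48 = 103
  {U4} + {A5, T9, L1, R2, Q7}: 20 + 60 = 80
  {A5, U4} + {T9, L1, R2, Q7}: 50 + 48 = 98
  {T9, U4} + {A5, L1, R2, Q7}: 26 + 55 = 81
  … (31 splits in total)
  {R2} + {A5, T9, U4, L1, Q7}: 8 + 59 = 67  ← best
Best: vehicle 1 DC → R2 → DC = 8; vehicle 2 DC → U4 → T9 → L1 → A5 → Q7 → DC = 59; combined 67.

Minimum combined distance: 67.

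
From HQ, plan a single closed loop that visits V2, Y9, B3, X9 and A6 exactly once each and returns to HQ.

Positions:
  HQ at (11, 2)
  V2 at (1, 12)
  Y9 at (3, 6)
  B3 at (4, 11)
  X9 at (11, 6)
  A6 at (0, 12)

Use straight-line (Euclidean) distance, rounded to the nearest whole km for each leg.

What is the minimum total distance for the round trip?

Shortest round trip = 33 km.

With 5 stops there are 5!/2 = 60 distinct round trips (a route and its reverse cost the same).
HQ - V2 - Y9 - B3 - X9 - A6 - HQ: 14+6+5+9+13+15 = 62
HQ - V2 - Y9 - B3 - A6 - X9 - HQ: 14+6+5+4+13+4 = 46
HQ - V2 - Y9 - X9 - B3 - A6 - HQ: 14+6+8+9+4+15 = 56
HQ - V2 - Y9 - X9 - A6 - B3 - HQ: 14+6+8+13+4+11 = 56
HQ - V2 - Y9 - A6 - B3 - X9 - HQ: 14+6+7+4+9+4 = 44
HQ - V2 - Y9 - A6 - X9 - B3 - HQ: 14+6+7+13+9+11 = 60
HQ - V2 - B3 - Y9 - X9 - A6 - HQ: 14+3+5+8+13+15 = 58
HQ - V2 - B3 - Y9 - A6 - X9 - HQ: 14+3+5+7+13+4 = 46
HQ - V2 - B3 - X9 - Y9 - A6 - HQ: 14+3+9+8+7+15 = 56
HQ - V2 - B3 - X9 - A6 - Y9 - HQ: 14+3+9+13+7+9 = 55
HQ - V2 - B3 - A6 - Y9 - X9 - HQ: 14+3+4+7+8+4 = 40
HQ - V2 - B3 - A6 - X9 - Y9 - HQ: 14+3+4+13+8+9 = 51
HQ - V2 - X9 - Y9 - B3 - A6 - HQ: 14+12+8+5+4+15 = 58
HQ - V2 - X9 - Y9 - A6 - B3 - HQ: 14+12+8+7+4+11 = 56
… (46 more)
HQ - Y9 - V2 - A6 - B3 - X9 - HQ: 9+6+1+4+9+4 = 33  ← best
The minimum is 33.
One optimal route: HQ → Y9 → V2 → A6 → B3 → X9 → HQ (or its reverse).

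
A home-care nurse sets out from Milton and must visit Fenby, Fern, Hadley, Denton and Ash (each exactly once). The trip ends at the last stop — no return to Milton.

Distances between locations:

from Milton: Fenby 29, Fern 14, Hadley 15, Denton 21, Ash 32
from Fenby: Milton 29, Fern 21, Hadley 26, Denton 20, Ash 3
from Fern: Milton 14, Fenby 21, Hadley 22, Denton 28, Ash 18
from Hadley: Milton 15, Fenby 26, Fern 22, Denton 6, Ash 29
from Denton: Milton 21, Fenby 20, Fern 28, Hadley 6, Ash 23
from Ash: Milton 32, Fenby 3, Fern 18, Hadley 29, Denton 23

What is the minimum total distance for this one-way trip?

Minimum one-way distance = 61.

There are 5! = 120 possible orderings.
Milton - Fenby - Fern - Hadley - Denton - Ash: 29+21+22+6+23 = 101
Milton - Fenby - Fern - Hadley - Ash - Denton: 29+21+22+29+23 = 124
Milton - Fenby - Fern - Denton - Hadley - Ash: 29+21+28+6+29 = 113
Milton - Fenby - Fern - Denton - Ash - Hadley: 29+21+28+23+29 = 130
Milton - Fenby - Fern - Ash - Hadley - Denton: 29+21+18+29+6 = 103
Milton - Fenby - Fern - Ash - Denton - Hadley: 29+21+18+23+6 = 97
Milton - Fenby - Hadley - Fern - Denton - Ash: 29+26+22+28+23 = 128
Milton - Fenby - Hadley - Fern - Ash - Denton: 29+26+22+18+23 = 118
Milton - Fenby - Hadley - Denton - Fern - Ash: 29+26+6+28+18 = 107
Milton - Fenby - Hadley - Denton - Ash - Fern: 29+26+6+23+18 = 102
Milton - Fenby - Hadley - Ash - Fern - Denton: 29+26+29+18+28 = 130
Milton - Fenby - Hadley - Ash - Denton - Fern: 29+26+29+23+28 = 135
Milton - Fenby - Denton - Fern - Hadley - Ash: 29+20+28+22+29 = 128
Milton - Fenby - Denton - Fern - Ash - Hadley: 29+20+28+18+29 = 124
… (106 more)
Milton - Fern - Ash - Fenby - Denton - Hadley: 14+18+3+20+6 = 61  ← best
The minimum is 61.
One shortest path: Milton → Fern → Ash → Fenby → Denton → Hadley.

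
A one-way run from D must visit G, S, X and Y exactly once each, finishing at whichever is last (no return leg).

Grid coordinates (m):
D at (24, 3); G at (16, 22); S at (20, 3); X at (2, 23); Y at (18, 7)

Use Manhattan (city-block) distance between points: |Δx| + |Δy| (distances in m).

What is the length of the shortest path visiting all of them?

There are 4! = 24 possible orderings.
D → G → S → X → Y: 27+23+38+32 = 120
D → G → S → Y → X: 27+23+6+32 = 88
D → G → X → S → Y: 27+15+38+6 = 86
D → G → X → Y → S: 27+15+32+6 = 80
D → G → Y → S → X: 27+17+6+38 = 88
D → G → Y → X → S: 27+17+32+38 = 114
D → S → G → X → Y: 4+23+15+32 = 74
D → S → G → Y → X: 4+23+17+32 = 76
D → S → X → G → Y: 4+38+15+17 = 74
D → S → X → Y → G: 4+38+32+17 = 91
D → S → Y → G → X: 4+6+17+15 = 42
D → S → Y → X → G: 4+6+32+15 = 57
D → X → G → S → Y: 42+15+23+6 = 86
D → X → G → Y → S: 42+15+17+6 = 80
… (10 more)
The minimum is 42.
One shortest path: D → S → Y → G → X.

Shortest open route: 42 m.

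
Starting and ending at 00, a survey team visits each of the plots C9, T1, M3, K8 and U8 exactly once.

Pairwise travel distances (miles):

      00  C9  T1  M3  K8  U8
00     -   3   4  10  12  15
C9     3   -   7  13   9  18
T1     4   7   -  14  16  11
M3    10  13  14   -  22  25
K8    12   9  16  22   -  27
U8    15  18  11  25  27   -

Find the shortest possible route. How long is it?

There are 60 distinct closed tours to check (reversals are equivalent).
00 → C9 → T1 → M3 → K8 → U8 → 00: 3+7+14+22+27+15 = 88
00 → C9 → T1 → M3 → U8 → K8 → 00: 3+7+14+25+27+12 = 88
00 → C9 → T1 → K8 → M3 → U8 → 00: 3+7+16+22+25+15 = 88
00 → C9 → T1 → K8 → U8 → M3 → 00: 3+7+16+27+25+10 = 88
00 → C9 → T1 → U8 → M3 → K8 → 00: 3+7+11+25+22+12 = 80
00 → C9 → T1 → U8 → K8 → M3 → 00: 3+7+11+27+22+10 = 80
00 → C9 → M3 → T1 → K8 → U8 → 00: 3+13+14+16+27+15 = 88
00 → C9 → M3 → T1 → U8 → K8 → 00: 3+13+14+11+27+12 = 80
00 → C9 → M3 → K8 → T1 → U8 → 00: 3+13+22+16+11+15 = 80
00 → C9 → M3 → K8 → U8 → T1 → 00: 3+13+22+27+11+4 = 80
00 → C9 → M3 → U8 → T1 → K8 → 00: 3+13+25+11+16+12 = 80
00 → C9 → M3 → U8 → K8 → T1 → 00: 3+13+25+27+16+4 = 88
00 → C9 → K8 → T1 → M3 → U8 → 00: 3+9+16+14+25+15 = 82
00 → C9 → K8 → T1 → U8 → M3 → 00: 3+9+16+11+25+10 = 74
… (46 more)
The minimum is 74.
One optimal route: 00 → C9 → K8 → T1 → U8 → M3 → 00 (or its reverse).

Shortest round trip = 74 miles.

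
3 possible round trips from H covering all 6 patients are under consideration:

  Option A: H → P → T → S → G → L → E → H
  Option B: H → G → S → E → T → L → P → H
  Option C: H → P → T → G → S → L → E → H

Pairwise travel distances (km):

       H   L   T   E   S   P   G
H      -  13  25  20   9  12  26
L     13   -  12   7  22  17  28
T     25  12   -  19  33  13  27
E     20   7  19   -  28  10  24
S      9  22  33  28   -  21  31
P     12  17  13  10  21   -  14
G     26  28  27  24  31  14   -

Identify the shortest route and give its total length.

Option A: 12 + 13 + 33 + 31 + 28 + 7 + 20 = 144
Option B: 26 + 31 + 28 + 19 + 12 + 17 + 12 = 145
Option C: 12 + 13 + 27 + 31 + 22 + 7 + 20 = 132

132 km — Option C is the shortest.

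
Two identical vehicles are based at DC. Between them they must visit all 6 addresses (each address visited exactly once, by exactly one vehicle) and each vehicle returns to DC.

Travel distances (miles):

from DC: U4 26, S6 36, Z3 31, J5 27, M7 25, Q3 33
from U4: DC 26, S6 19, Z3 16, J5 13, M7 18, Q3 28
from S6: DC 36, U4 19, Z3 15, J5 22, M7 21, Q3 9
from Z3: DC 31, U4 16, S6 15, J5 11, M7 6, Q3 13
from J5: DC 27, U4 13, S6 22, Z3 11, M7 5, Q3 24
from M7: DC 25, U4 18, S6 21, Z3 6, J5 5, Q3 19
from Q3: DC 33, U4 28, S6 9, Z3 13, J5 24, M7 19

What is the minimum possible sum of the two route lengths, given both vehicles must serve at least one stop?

Minimum combined distance: 147 miles.

There are 2^5 − 1 = 31 ways to divide the 6 stops into two non-empty groups. For each, the best each vehicle can do is its own shortest tour through its group:
  {U4} + {S6, Z3, J5, M7, Q3}: 52 + 95 = 147
  {S6} + {U4, Z3, J5, M7, Q3}: 72 + 96 = 168
  {U4, S6} + {Z3, J5, M7, Q3}: 81 + 84 = 165
  {Z3} + {U4, S6, J5, M7, Q3}: 62 + 104 = 166
  {U4, Z3} + {S6, J5, M7, Q3}: 73 + 94 = 167
  {S6, Z3} + {U4, J5, M7, Q3}: 82 + 96 = 178
  … (31 splits in total)
Best: vehicle 1 DC → U4 → DC = 52; vehicle 2 DC → J5 → M7 → Z3 → S6 → Q3 → DC = 95; combined 147.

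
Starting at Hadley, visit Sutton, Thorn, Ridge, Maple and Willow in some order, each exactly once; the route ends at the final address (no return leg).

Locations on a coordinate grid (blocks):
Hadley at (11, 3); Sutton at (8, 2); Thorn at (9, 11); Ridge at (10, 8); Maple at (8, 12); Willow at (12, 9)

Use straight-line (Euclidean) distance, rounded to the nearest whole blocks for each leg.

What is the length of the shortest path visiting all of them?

There are 5! = 120 possible orderings.
Hadley → Sutton → Thorn → Ridge → Maple → Willow: 3+9+3+4+5 = 24
Hadley → Sutton → Thorn → Ridge → Willow → Maple: 3+9+3+2+5 = 22
Hadley → Sutton → Thorn → Maple → Ridge → Willow: 3+9+1+4+2 = 19
Hadley → Sutton → Thorn → Maple → Willow → Ridge: 3+9+1+5+2 = 20
Hadley → Sutton → Thorn → Willow → Ridge → Maple: 3+9+4+2+4 = 22
Hadley → Sutton → Thorn → Willow → Maple → Ridge: 3+9+4+5+4 = 25
Hadley → Sutton → Ridge → Thorn → Maple → Willow: 3+6+3+1+5 = 18
Hadley → Sutton → Ridge → Thorn → Willow → Maple: 3+6+3+4+5 = 21
Hadley → Sutton → Ridge → Maple → Thorn → Willow: 3+6+4+1+4 = 18
Hadley → Sutton → Ridge → Maple → Willow → Thorn: 3+6+4+5+4 = 22
Hadley → Sutton → Ridge → Willow → Thorn → Maple: 3+6+2+4+1 = 16
Hadley → Sutton → Ridge → Willow → Maple → Thorn: 3+6+2+5+1 = 17
Hadley → Sutton → Maple → Thorn → Ridge → Willow: 3+10+1+3+2 = 19
Hadley → Sutton → Maple → Thorn → Willow → Ridge: 3+10+1+4+2 = 20
… (106 more)
The minimum is 16.
One shortest path: Hadley → Sutton → Ridge → Willow → Thorn → Maple.

Shortest open route: 16 blocks.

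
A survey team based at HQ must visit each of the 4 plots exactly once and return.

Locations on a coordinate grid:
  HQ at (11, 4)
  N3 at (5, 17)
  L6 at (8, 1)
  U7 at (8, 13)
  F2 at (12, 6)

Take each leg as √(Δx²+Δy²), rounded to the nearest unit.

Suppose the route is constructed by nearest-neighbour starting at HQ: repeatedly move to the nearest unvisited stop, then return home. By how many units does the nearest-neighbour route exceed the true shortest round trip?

From HQ: F2=2, L6=4, U7=9, N3=14 → choose F2 (2).
From F2: L6=6, U7=8, N3=13 → choose L6 (6).
From L6: U7=12, N3=16 → choose U7 (12).
From U7: N3=5 → choose N3 (5).
NN route HQ → F2 → L6 → U7 → N3 → HQ costs 39.
Optimal: HQ → L6 → N3 → U7 → F2 → HQ costs 35 (by enumerating all 12 distinct tours).
Excess = 39 − 35 = 4.

The nearest-neighbour route is 4 longer than optimal.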